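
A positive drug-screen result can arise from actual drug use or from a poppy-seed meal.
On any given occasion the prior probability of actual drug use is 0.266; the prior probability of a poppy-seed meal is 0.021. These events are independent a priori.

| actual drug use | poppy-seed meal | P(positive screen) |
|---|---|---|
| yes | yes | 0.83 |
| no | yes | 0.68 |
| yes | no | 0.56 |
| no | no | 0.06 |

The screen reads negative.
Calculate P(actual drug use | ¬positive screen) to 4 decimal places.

P(¬positive screen) = 0.94·0.734·0.979 + 0.32·0.734·0.021 + 0.44·0.266·0.979 + 0.17·0.266·0.021 = 0.675471 + 0.004932 + 0.114582 + 0.000950 = 0.795935
Of this, 0.115532 comes from 0.114582 + 0.000950 (the actual drug use=true cases).
P(actual drug use | ¬positive screen) = 0.115532 / 0.795935 ≈ 0.1452

P(actual drug use | ¬positive screen) ≈ 0.1452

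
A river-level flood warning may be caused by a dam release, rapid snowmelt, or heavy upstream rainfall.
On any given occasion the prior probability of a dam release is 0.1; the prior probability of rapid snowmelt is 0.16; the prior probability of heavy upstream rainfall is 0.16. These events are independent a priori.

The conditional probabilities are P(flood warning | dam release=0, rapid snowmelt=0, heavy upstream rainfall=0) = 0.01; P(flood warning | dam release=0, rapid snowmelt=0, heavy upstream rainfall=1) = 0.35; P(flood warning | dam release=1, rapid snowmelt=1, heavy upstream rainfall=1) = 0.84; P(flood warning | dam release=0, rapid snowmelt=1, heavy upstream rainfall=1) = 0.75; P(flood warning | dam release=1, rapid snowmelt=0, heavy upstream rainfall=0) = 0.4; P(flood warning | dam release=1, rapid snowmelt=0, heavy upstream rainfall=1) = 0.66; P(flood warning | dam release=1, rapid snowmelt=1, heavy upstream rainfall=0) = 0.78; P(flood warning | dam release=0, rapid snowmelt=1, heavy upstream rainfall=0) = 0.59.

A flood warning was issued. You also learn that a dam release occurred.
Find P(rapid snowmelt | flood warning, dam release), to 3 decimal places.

P(rapid snowmelt | flood warning, dam release) ≈ 0.254

P(flood warning | dam release) = 0.4·0.84·0.84 + 0.66·0.84·0.16 + 0.78·0.16·0.84 + 0.84·0.16·0.16 = 0.282240 + 0.088704 + 0.104832 + 0.021504 = 0.497280
Restricting to configurations with rapid snowmelt present: 0.104832 + 0.021504 = 0.126336.
P(rapid snowmelt | flood warning, dam release) = 0.126336 / 0.497280 ≈ 0.254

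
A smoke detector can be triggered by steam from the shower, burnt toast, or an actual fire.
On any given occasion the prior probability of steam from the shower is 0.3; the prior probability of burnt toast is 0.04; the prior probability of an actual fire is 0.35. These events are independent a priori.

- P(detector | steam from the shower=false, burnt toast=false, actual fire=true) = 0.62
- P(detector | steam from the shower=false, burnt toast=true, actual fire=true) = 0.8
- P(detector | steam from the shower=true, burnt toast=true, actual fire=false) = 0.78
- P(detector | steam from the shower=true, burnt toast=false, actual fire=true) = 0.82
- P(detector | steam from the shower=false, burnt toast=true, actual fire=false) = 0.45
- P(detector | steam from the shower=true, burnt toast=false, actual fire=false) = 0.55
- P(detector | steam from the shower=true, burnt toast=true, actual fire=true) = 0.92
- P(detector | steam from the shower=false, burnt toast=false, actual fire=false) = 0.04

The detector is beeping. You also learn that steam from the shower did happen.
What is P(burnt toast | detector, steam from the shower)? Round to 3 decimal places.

Sum P(detector|·) weighted by the priors over the 4 (burnt toast, actual fire) configurations:
  P(detector | steam from the shower) = 0.55·0.96·0.65 + 0.82·0.96·0.35 + 0.78·0.04·0.65 + 0.92·0.04·0.35
        = 0.343200 + 0.275520 + 0.020280 + 0.012880 = 0.651880
Keeping only the burnt toast-present terms gives 0.033160, so
  P(burnt toast | detector, steam from the shower) = 0.033160 / 0.651880 ≈ 0.051

P(burnt toast | detector, steam from the shower) ≈ 0.051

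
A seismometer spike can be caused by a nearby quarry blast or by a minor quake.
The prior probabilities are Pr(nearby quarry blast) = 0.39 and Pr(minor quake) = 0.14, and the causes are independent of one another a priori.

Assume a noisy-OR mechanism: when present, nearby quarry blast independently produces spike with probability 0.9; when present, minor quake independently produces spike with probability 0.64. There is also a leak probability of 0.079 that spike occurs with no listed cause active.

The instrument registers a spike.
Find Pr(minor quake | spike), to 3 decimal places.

Pr(minor quake | spike) ≈ 0.241

Under noisy-OR, P(spike | causes) = 1 − (1−0.079)·∏(1−qᵢ) over the active causes.
P(spike) = 0.079×0.61×0.86 + 0.66844×0.61×0.14 + 0.9079×0.39×0.86 + 0.966844×0.39×0.14 = 0.041443 + 0.057085 + 0.304510 + 0.052790 = 0.455828
Restricting to configurations with minor quake present: 0.057085 + 0.052790 = 0.109875.
So P(minor quake | spike) = 0.109875/0.455828 ≈ 0.241.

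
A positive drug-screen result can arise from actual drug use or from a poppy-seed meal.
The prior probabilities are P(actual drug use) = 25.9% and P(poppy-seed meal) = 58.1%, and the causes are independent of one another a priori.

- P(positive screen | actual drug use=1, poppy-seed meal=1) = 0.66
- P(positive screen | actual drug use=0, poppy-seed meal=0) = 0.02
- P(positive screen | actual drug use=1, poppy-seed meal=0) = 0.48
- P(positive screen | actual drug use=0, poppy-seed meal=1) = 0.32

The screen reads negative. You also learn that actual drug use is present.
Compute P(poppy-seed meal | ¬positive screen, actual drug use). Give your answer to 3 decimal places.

Sum P(¬positive screen|·) weighted by the priors over both values of poppy-seed meal:
  P(¬positive screen | actual drug use) = 0.52·0.419 + 0.34·0.581
        = 0.217880 + 0.197540 = 0.415420
The terms with poppy-seed meal present sum to 0.197540, so
  P(poppy-seed meal | ¬positive screen, actual drug use) = 0.197540 / 0.415420 ≈ 0.476

P(poppy-seed meal | ¬positive screen, actual drug use) ≈ 0.476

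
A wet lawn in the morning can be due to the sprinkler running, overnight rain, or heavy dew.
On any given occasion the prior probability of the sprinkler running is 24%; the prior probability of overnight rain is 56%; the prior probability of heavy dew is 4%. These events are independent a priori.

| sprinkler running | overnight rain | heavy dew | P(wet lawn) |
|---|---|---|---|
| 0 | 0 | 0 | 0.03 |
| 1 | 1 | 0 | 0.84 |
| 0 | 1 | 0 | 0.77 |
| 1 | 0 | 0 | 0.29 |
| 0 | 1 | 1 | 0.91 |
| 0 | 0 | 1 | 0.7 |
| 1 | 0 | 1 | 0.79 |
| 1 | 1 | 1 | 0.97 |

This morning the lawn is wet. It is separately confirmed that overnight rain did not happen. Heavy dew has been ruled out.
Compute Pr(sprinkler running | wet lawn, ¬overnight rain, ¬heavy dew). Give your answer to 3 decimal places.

P(wet lawn | ¬overnight rain, ¬heavy dew) = 0.03*0.76 + 0.29*0.24 = 0.022800 + 0.069600 = 0.092400
Of this, 0.069600 comes from 0.29*0.24 (the sprinkler running=true cases).
P(sprinkler running | wet lawn, ¬overnight rain, ¬heavy dew) = 0.069600 / 0.092400 ≈ 0.753

Pr(sprinkler running | wet lawn, ¬overnight rain, ¬heavy dew) ≈ 0.753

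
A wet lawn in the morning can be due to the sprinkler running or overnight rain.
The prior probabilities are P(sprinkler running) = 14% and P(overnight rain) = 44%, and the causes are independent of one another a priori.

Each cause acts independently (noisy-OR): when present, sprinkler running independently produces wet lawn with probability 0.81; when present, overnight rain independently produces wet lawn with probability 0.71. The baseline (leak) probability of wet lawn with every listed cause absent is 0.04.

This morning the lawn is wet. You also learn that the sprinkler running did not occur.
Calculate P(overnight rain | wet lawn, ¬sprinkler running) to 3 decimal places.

P(overnight rain | wet lawn, ¬sprinkler running) ≈ 0.934

Under noisy-OR, P(wet lawn | causes) = 1 − (1−0.04)·∏(1−qᵢ) over the active causes.
For the numerator, keep only overnight rain=true terms: 0.7216*0.44 = 0.317504
Denominator P(wet lawn | ¬sprinkler running): 0.04*0.56 + 0.7216*0.44 = 0.339904
Posterior = 0.317504 / 0.339904 ≈ 0.934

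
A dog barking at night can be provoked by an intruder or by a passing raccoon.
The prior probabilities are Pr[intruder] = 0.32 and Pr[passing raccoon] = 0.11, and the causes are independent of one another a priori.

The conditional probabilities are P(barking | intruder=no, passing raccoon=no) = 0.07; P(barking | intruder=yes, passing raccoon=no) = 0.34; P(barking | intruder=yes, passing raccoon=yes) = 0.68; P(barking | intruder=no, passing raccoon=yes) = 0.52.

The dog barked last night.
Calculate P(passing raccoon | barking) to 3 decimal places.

Sum P(barking|·) weighted by the priors over the 4 (intruder, passing raccoon) configurations:
  P(barking) = 0.07×0.68×0.89 + 0.52×0.68×0.11 + 0.34×0.32×0.89 + 0.68×0.32×0.11
        = 0.042364 + 0.038896 + 0.096832 + 0.023936 = 0.202028
The terms with passing raccoon present sum to 0.062832, so
  P(passing raccoon | barking) = 0.062832 / 0.202028 ≈ 0.311

P(passing raccoon | barking) ≈ 0.311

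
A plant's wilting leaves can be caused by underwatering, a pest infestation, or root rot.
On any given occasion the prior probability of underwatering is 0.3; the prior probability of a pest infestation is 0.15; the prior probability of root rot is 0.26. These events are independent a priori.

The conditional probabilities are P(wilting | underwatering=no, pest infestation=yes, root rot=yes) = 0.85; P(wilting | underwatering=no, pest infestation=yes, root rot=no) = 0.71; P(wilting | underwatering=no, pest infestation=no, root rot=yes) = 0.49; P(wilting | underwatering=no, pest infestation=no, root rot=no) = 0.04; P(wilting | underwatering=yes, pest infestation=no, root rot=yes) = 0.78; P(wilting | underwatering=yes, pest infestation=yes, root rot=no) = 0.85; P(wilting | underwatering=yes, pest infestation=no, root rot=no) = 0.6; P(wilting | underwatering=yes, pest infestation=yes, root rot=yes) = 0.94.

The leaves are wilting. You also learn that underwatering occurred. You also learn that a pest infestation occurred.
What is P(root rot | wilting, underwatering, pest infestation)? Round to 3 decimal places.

P(root rot | wilting, underwatering, pest infestation) ≈ 0.280

P(wilting | underwatering, pest infestation) = 0.85·0.74 + 0.94·0.26 = 0.629000 + 0.244400 = 0.873400
The root rot-present share is 0.94·0.26 = 0.244400.
Hence the posterior is 0.244400/0.873400 ≈ 0.280.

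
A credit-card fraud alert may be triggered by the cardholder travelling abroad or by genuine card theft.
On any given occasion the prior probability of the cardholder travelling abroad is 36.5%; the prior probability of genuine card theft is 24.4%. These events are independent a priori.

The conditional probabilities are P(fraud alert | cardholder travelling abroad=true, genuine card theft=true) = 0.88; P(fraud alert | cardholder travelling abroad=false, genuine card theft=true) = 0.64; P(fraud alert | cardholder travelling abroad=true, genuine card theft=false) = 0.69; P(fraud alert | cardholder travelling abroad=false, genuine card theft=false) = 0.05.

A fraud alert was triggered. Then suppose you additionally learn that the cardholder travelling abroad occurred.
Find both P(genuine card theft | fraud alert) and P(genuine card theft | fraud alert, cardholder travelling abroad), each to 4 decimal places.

P(fraud alert) = 0.05·0.635·0.756 + 0.64·0.635·0.244 + 0.69·0.365·0.756 + 0.88·0.365·0.244 = 0.024003 + 0.099162 + 0.190399 + 0.078373 = 0.391937
The genuine card theft-present share is 0.099162 + 0.078373 = 0.177535.
So P(genuine card theft | fraud alert) = 0.177535/0.391937 ≈ 0.4530.

With the extra evidence:
For the numerator, keep only genuine card theft=true terms: 0.88·0.244 = 0.214720
Denominator P(fraud alert | cardholder travelling abroad): 0.69·0.756 + 0.88·0.244 = 0.736360
P(genuine card theft | fraud alert, cardholder travelling abroad) = 0.214720/0.736360 ≈ 0.2916
Conditioning on cardholder travelling abroad lowers the posterior on genuine card theft: the classic explaining-away effect in a common-effect structure.

P(genuine card theft | fraud alert) ≈ 0.4530; P(genuine card theft | fraud alert, cardholder travelling abroad) ≈ 0.2916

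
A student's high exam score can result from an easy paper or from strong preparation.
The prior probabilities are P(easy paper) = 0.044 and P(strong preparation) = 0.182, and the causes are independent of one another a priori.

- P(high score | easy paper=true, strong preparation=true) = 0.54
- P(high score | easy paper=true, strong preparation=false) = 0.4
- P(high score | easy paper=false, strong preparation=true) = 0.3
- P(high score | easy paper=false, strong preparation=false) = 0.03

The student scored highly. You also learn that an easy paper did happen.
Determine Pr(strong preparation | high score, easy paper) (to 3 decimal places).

Pr(strong preparation | high score, easy paper) ≈ 0.231

For the numerator, keep only strong preparation=true terms: 0.54×0.182 = 0.098280
Denominator P(high score | easy paper): 0.4×0.818 + 0.54×0.182 = 0.425480
P(strong preparation | high score, easy paper) = 0.098280/0.425480 ≈ 0.231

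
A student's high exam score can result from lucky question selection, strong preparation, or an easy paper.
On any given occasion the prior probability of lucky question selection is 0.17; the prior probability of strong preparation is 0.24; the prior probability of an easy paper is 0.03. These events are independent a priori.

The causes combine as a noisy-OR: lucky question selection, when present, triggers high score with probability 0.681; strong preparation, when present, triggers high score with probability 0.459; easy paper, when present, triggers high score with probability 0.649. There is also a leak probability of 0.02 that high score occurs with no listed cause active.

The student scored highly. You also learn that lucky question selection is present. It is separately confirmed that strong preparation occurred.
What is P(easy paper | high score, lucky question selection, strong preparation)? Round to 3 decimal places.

P(easy paper | high score, lucky question selection, strong preparation) ≈ 0.034

Under noisy-OR, P(high score | causes) = 1 − (1−0.02)·∏(1−qᵢ) over the active causes.
Weight on easy paper=true, given the evidence: 0.940636*0.03 = 0.028219
Denominator P(high score | lucky question selection, strong preparation): 0.830873*0.97 + 0.940636*0.03 = 0.834166
P(easy paper | high score, lucky question selection, strong preparation) = 0.028219/0.834166 ≈ 0.034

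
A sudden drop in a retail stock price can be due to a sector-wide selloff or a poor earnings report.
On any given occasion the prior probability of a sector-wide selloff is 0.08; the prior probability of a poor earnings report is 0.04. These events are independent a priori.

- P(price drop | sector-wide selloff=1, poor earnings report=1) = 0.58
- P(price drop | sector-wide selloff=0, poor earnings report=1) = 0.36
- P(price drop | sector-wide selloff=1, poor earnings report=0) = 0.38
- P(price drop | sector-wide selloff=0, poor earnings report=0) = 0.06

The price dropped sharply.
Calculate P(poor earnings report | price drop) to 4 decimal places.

P(poor earnings report | price drop) ≈ 0.1553

By total probability over the 4 (sector-wide selloff, poor earnings report) configurations:
  P(price drop) = 0.06*0.92*0.96 + 0.36*0.92*0.04 + 0.38*0.08*0.96 + 0.58*0.08*0.04
        = 0.052992 + 0.013248 + 0.029184 + 0.001856 = 0.097280
Configurations with poor earnings report contribute 0.015104, so
  P(poor earnings report | price drop) = 0.015104 / 0.097280 ≈ 0.1553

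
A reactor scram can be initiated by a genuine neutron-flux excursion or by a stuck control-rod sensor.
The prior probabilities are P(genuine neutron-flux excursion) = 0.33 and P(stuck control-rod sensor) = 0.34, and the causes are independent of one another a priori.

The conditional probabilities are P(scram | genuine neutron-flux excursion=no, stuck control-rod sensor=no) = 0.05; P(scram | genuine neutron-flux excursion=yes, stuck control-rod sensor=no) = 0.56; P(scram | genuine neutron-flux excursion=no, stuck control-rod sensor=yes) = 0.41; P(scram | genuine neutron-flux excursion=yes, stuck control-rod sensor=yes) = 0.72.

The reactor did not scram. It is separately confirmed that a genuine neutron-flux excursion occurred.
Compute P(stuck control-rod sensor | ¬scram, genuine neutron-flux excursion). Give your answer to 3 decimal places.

P(¬scram | genuine neutron-flux excursion) = 0.44*0.66 + 0.28*0.34 = 0.290400 + 0.095200 = 0.385600
The stuck control-rod sensor-present share is 0.28*0.34 = 0.095200.
Hence the posterior is 0.095200/0.385600 ≈ 0.247.

P(stuck control-rod sensor | ¬scram, genuine neutron-flux excursion) ≈ 0.247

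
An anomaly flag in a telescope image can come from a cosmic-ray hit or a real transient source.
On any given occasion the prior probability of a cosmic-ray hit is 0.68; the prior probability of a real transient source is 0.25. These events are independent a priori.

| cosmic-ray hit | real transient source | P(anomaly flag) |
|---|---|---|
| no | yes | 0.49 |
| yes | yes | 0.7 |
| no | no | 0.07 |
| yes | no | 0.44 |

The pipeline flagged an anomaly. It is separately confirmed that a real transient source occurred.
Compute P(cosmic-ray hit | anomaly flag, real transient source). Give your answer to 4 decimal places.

P(cosmic-ray hit | anomaly flag, real transient source) ≈ 0.7522

P(anomaly flag | real transient source) = 0.49·0.32 + 0.7·0.68 = 0.156800 + 0.476000 = 0.632800
Of this, 0.476000 comes from 0.7·0.68 (the cosmic-ray hit=true cases).
P(cosmic-ray hit | anomaly flag, real transient source) = 0.476000 / 0.632800 ≈ 0.7522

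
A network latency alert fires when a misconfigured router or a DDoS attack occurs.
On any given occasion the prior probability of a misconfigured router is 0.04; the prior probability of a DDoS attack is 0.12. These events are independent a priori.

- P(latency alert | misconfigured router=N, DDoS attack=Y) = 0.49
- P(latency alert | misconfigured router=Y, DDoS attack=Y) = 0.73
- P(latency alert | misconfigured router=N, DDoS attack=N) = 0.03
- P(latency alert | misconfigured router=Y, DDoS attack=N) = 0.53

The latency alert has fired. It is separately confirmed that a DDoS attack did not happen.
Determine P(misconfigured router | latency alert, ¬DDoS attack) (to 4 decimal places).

For the numerator, keep only misconfigured router=true terms: 0.53×0.04 = 0.021200
Normalizer over all consistent configurations: 0.03×0.96 + 0.53×0.04 = 0.050000
Posterior = 0.021200 / 0.050000 ≈ 0.4240

P(misconfigured router | latency alert, ¬DDoS attack) ≈ 0.4240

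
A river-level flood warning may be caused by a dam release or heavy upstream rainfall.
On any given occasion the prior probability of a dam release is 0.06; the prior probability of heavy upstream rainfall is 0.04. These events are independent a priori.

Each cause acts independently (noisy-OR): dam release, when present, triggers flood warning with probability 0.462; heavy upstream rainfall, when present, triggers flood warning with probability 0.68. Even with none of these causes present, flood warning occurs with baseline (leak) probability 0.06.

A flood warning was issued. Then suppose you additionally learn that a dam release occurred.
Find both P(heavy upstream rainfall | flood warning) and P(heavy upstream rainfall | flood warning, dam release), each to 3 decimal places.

P(heavy upstream rainfall | flood warning) ≈ 0.255; P(heavy upstream rainfall | flood warning, dam release) ≈ 0.066

Under noisy-OR, P(flood warning | causes) = 1 − (1−0.06)·∏(1−qᵢ) over the active causes.
Sum P(flood warning|·) weighted by the priors over the 4 (dam release, heavy upstream rainfall) configurations:
  P(flood warning) = 0.06×0.94×0.96 + 0.6992×0.94×0.04 + 0.49428×0.06×0.96 + 0.83817×0.06×0.04
        = 0.054144 + 0.026290 + 0.028471 + 0.002012 = 0.110917
Configurations with heavy upstream rainfall contribute 0.028302, so
  P(heavy upstream rainfall | flood warning) = 0.028302 / 0.110917 ≈ 0.255

Now also conditioning on dam release=true:
By total probability over both values of heavy upstream rainfall:
  P(flood warning | dam release) = 0.49428*0.96 + 0.83817*0.04
        = 0.474509 + 0.033527 = 0.508036
The terms with heavy upstream rainfall present sum to 0.033527, so
  P(heavy upstream rainfall | flood warning, dam release) = 0.033527 / 0.508036 ≈ 0.066
The drop from 0.255 to 0.066 is the explaining-away (discounting) effect.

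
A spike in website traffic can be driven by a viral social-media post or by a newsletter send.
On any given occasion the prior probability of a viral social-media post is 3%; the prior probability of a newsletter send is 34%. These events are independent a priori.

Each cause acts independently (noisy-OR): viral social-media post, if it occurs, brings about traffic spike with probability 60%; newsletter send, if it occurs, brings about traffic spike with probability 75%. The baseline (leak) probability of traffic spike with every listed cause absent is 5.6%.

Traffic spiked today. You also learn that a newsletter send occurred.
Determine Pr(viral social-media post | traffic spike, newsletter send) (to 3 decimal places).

Pr(viral social-media post | traffic spike, newsletter send) ≈ 0.035

Under noisy-OR, P(traffic spike | causes) = 1 − (1−0.056)·∏(1−qᵢ) over the active causes.
P(traffic spike | newsletter send) = 0.764×0.97 + 0.9056×0.03 = 0.741080 + 0.027168 = 0.768248
Of this, 0.027168 comes from 0.9056×0.03 (the viral social-media post=true cases).
So P(viral social-media post | traffic spike, newsletter send) = 0.027168/0.768248 ≈ 0.035.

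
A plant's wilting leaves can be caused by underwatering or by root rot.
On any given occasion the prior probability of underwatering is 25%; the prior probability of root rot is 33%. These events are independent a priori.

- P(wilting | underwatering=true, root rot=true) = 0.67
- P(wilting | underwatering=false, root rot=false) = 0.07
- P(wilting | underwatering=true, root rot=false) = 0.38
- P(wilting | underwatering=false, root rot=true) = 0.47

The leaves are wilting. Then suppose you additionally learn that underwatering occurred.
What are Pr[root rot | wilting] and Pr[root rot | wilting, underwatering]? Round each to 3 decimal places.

By total probability over the 4 (underwatering, root rot) configurations:
  P(wilting) = 0.07*0.75*0.67 + 0.47*0.75*0.33 + 0.38*0.25*0.67 + 0.67*0.25*0.33
        = 0.035175 + 0.116325 + 0.063650 + 0.055275 = 0.270425
Keeping only the root rot-present terms gives 0.171600, so
  P(root rot | wilting) = 0.171600 / 0.270425 ≈ 0.635

Now also conditioning on underwatering=true:
P(wilting | underwatering) = 0.38·0.67 + 0.67·0.33 = 0.254600 + 0.221100 = 0.475700
Of this, 0.221100 comes from 0.67·0.33 (the root rot=true cases).
P(root rot | wilting, underwatering) = 0.221100 / 0.475700 ≈ 0.465
Conditioning on underwatering lowers the posterior on root rot: the classic explaining-away effect in a common-effect structure.

Pr[root rot | wilting] ≈ 0.635; Pr[root rot | wilting, underwatering] ≈ 0.465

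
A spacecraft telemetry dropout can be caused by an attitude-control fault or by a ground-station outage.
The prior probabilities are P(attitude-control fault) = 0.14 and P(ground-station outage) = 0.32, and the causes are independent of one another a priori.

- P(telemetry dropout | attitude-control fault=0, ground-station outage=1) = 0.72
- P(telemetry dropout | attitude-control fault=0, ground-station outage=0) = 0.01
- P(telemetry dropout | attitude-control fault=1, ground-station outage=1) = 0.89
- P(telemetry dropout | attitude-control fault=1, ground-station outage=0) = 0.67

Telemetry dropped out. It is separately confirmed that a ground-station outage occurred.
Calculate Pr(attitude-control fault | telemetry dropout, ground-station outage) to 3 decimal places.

Pr(attitude-control fault | telemetry dropout, ground-station outage) ≈ 0.168

P(telemetry dropout | ground-station outage) = 0.72×0.86 + 0.89×0.14 = 0.619200 + 0.124600 = 0.743800
The attitude-control fault-present share is 0.89×0.14 = 0.124600.
Hence the posterior is 0.124600/0.743800 ≈ 0.168.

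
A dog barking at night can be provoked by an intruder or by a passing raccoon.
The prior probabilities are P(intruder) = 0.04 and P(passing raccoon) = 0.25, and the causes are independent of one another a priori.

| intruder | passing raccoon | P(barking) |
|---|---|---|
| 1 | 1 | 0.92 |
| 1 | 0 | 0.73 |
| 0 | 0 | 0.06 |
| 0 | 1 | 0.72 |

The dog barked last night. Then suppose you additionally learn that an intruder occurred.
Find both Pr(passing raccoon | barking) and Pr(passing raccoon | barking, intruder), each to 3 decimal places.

Pr(passing raccoon | barking) ≈ 0.737; Pr(passing raccoon | barking, intruder) ≈ 0.296

Numerator (weight on configurations with passing raccoon): 0.172800 + 0.009200 = 0.182000
Normalizer over all consistent configurations: 0.06*0.96*0.75 + 0.72*0.96*0.25 + 0.73*0.04*0.75 + 0.92*0.04*0.25 = 0.247100
Posterior = 0.182000 / 0.247100 ≈ 0.737

With the extra evidence:
By total probability over both values of passing raccoon:
  P(barking | intruder) = 0.73×0.75 + 0.92×0.25
        = 0.547500 + 0.230000 = 0.777500
Configurations with passing raccoon contribute 0.230000, so
  P(passing raccoon | barking, intruder) = 0.230000 / 0.777500 ≈ 0.296
The drop from 0.737 to 0.296 is the explaining-away (discounting) effect.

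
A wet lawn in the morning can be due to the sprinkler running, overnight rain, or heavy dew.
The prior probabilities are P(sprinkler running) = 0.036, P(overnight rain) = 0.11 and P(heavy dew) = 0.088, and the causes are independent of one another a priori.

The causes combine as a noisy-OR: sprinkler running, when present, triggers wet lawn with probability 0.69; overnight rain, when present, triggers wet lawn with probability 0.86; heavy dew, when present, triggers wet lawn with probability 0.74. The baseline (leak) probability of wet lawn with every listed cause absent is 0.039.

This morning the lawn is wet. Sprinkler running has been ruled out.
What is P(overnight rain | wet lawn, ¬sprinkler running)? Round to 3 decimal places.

Under noisy-OR, P(wet lawn | causes) = 1 − (1−0.039)·∏(1−qᵢ) over the active causes.
P(wet lawn | ¬sprinkler running) = 0.039*0.89*0.912 + 0.75014*0.89*0.088 + 0.86546*0.11*0.912 + 0.96502*0.11*0.088 = 0.031656 + 0.058751 + 0.086823 + 0.009341 = 0.186571
Of this, 0.096164 comes from 0.086823 + 0.009341 (the overnight rain=true cases).
P(overnight rain | wet lawn, ¬sprinkler running) = 0.096164 / 0.186571 ≈ 0.515

P(overnight rain | wet lawn, ¬sprinkler running) ≈ 0.515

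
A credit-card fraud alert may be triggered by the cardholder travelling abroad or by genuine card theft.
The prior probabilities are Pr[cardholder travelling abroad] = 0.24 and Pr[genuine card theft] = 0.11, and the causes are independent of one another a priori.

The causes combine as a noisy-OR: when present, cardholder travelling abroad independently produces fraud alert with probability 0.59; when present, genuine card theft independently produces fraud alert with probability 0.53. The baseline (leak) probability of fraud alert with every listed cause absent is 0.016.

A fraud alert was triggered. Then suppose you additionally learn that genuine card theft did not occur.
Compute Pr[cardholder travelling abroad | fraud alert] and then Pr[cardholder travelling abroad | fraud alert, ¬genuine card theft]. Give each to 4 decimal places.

Under noisy-OR, P(fraud alert | causes) = 1 − (1−0.016)·∏(1−qᵢ) over the active causes.
Sum P(fraud alert|·) weighted by the priors over the 4 (cardholder travelling abroad, genuine card theft) configurations:
  P(fraud alert) = 0.016*0.76*0.89 + 0.53752*0.76*0.11 + 0.59656*0.24*0.89 + 0.810383*0.24*0.11
        = 0.010822 + 0.044937 + 0.127425 + 0.021394 = 0.204578
The terms with cardholder travelling abroad present sum to 0.148819, so
  P(cardholder travelling abroad | fraud alert) = 0.148819 / 0.204578 ≈ 0.7274

Now condition on the additional information:
P(fraud alert | ¬genuine card theft) = 0.016·0.76 + 0.59656·0.24 = 0.012160 + 0.143174 = 0.155334
The cardholder travelling abroad-present share is 0.59656·0.24 = 0.143174.
P(cardholder travelling abroad | fraud alert, ¬genuine card theft) = 0.143174 / 0.155334 ≈ 0.9217
With genuine card theft excluded, cardholder travelling abroad must carry more of the explanatory weight for the fraud alert.

Pr[cardholder travelling abroad | fraud alert] ≈ 0.7274; Pr[cardholder travelling abroad | fraud alert, ¬genuine card theft] ≈ 0.9217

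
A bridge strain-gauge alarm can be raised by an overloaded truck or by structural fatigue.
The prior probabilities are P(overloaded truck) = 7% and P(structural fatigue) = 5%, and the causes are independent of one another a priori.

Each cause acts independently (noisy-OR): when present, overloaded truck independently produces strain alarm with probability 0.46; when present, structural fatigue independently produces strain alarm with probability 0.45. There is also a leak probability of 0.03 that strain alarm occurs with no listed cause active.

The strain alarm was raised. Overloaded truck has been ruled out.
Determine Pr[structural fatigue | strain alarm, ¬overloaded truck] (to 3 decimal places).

Pr[structural fatigue | strain alarm, ¬overloaded truck] ≈ 0.450

Under noisy-OR, P(strain alarm | causes) = 1 − (1−0.03)·∏(1−qᵢ) over the active causes.
By total probability over both values of structural fatigue:
  P(strain alarm | ¬overloaded truck) = 0.03×0.95 + 0.4665×0.05
        = 0.028500 + 0.023325 = 0.051825
Configurations with structural fatigue contribute 0.023325, so
  P(structural fatigue | strain alarm, ¬overloaded truck) = 0.023325 / 0.051825 ≈ 0.450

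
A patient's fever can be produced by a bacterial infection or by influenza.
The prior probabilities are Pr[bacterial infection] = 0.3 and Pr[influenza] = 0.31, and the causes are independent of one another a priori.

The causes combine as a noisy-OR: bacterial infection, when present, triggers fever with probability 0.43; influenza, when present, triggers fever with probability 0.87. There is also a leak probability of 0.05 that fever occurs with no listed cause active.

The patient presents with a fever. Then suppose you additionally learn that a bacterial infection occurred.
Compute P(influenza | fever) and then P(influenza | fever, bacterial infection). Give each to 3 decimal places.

Under noisy-OR, P(fever | causes) = 1 − (1−0.05)·∏(1−qᵢ) over the active causes.
Numerator (weight on configurations with influenza): 0.190200 + 0.086453 = 0.276653
Normalizer over all consistent configurations: 0.05*0.7*0.69 + 0.8765*0.7*0.31 + 0.4585*0.3*0.69 + 0.929605*0.3*0.31 = 0.395712
Posterior = 0.276653 / 0.395712 ≈ 0.699

With the extra evidence:
Enumerate both values of influenza and weight by the priors:
  P(fever | bacterial infection) = 0.4585·0.69 + 0.929605·0.31
        = 0.316365 + 0.288178 = 0.604543
Keeping only the influenza-present terms gives 0.288178, so
  P(influenza | fever, bacterial infection) = 0.288178 / 0.604543 ≈ 0.477
— bacterial infection explains away the evidence for influenza.

P(influenza | fever) ≈ 0.699; P(influenza | fever, bacterial infection) ≈ 0.477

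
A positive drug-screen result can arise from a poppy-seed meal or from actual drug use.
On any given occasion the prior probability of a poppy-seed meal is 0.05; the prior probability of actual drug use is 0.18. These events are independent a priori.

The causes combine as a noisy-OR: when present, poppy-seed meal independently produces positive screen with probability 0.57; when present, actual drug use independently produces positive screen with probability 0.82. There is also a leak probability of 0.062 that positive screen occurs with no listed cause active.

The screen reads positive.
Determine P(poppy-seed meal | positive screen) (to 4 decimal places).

Under noisy-OR, P(positive screen | causes) = 1 − (1−0.062)·∏(1−qᵢ) over the active causes.
P(positive screen) = 0.062·0.95·0.82 + 0.83116·0.95·0.18 + 0.59666·0.05·0.82 + 0.927399·0.05·0.18 = 0.048298 + 0.142128 + 0.024463 + 0.008347 = 0.223236
Of this, 0.032810 comes from 0.024463 + 0.008347 (the poppy-seed meal=true cases).
P(poppy-seed meal | positive screen) = 0.032810 / 0.223236 ≈ 0.1470

P(poppy-seed meal | positive screen) ≈ 0.1470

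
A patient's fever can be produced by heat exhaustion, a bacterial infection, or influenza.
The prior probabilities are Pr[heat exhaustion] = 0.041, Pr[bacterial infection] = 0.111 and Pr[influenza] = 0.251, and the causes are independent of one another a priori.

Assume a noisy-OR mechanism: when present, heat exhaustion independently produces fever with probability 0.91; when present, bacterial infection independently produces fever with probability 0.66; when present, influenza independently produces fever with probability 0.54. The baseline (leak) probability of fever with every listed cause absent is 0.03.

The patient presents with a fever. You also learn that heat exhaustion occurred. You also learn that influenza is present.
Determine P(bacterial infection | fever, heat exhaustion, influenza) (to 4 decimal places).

Under noisy-OR, P(fever | causes) = 1 − (1−0.03)·∏(1−qᵢ) over the active causes.
Numerator (weight on configurations with bacterial infection): 0.986346·0.111 = 0.109484
The normalizing constant is 0.959842·0.889 + 0.986346·0.111 = 0.962784
P(bacterial infection | fever, heat exhaustion, influenza) = 0.109484/0.962784 ≈ 0.1137

P(bacterial infection | fever, heat exhaustion, influenza) ≈ 0.1137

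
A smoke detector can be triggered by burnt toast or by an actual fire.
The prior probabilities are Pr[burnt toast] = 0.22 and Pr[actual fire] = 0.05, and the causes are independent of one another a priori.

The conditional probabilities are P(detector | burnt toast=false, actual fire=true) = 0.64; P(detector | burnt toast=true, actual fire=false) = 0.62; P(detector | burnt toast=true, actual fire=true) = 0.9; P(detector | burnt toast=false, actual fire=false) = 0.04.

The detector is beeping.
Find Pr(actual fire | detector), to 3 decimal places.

Pr(actual fire | detector) ≈ 0.180

For the numerator, keep only actual fire=true terms: 0.024960 + 0.009900 = 0.034860
The normalizing constant is 0.04·0.78·0.95 + 0.64·0.78·0.05 + 0.62·0.22·0.95 + 0.9·0.22·0.05 = 0.194080
Posterior = 0.034860 / 0.194080 ≈ 0.180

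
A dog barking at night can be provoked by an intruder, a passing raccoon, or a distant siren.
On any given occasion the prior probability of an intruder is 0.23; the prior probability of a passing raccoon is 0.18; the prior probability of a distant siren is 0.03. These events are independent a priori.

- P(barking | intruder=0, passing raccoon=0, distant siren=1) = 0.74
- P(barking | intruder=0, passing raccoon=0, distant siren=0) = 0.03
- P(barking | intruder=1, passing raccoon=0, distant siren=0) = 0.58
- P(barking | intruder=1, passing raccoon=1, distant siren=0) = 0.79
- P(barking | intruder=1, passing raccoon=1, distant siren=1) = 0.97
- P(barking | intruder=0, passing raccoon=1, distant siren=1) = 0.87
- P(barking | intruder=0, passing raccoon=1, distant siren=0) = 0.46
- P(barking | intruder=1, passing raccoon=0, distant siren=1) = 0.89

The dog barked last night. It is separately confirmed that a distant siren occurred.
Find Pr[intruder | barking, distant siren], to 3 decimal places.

Pr[intruder | barking, distant siren] ≈ 0.261

Sum P(barking|·) weighted by the priors over the 4 (intruder, passing raccoon) configurations:
  P(barking | distant siren) = 0.74·0.77·0.82 + 0.87·0.77·0.18 + 0.89·0.23·0.82 + 0.97·0.23·0.18
        = 0.467236 + 0.120582 + 0.167854 + 0.040158 = 0.795830
The terms with intruder present sum to 0.208012, so
  P(intruder | barking, distant siren) = 0.208012 / 0.795830 ≈ 0.261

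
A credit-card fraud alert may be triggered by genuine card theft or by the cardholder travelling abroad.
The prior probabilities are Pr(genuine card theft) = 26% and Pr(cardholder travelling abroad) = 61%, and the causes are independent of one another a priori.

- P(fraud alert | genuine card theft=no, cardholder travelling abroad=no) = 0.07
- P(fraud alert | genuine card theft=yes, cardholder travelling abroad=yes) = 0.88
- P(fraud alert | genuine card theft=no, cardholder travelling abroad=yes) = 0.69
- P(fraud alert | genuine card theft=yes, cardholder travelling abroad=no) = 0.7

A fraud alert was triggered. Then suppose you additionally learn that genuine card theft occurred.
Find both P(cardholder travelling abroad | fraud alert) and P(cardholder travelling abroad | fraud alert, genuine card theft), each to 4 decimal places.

P(cardholder travelling abroad | fraud alert) ≈ 0.8318; P(cardholder travelling abroad | fraud alert, genuine card theft) ≈ 0.6629

Sum P(fraud alert|·) weighted by the priors over the 4 (genuine card theft, cardholder travelling abroad) configurations:
  P(fraud alert) = 0.07×0.74×0.39 + 0.69×0.74×0.61 + 0.7×0.26×0.39 + 0.88×0.26×0.61
        = 0.020202 + 0.311466 + 0.070980 + 0.139568 = 0.542216
The terms with cardholder travelling abroad present sum to 0.451034, so
  P(cardholder travelling abroad | fraud alert) = 0.451034 / 0.542216 ≈ 0.8318

Now condition on the additional information:
By total probability over both values of cardholder travelling abroad:
  P(fraud alert | genuine card theft) = 0.7·0.39 + 0.88·0.61
        = 0.273000 + 0.536800 = 0.809800
Configurations with cardholder travelling abroad contribute 0.536800, so
  P(cardholder travelling abroad | fraud alert, genuine card theft) = 0.536800 / 0.809800 ≈ 0.6629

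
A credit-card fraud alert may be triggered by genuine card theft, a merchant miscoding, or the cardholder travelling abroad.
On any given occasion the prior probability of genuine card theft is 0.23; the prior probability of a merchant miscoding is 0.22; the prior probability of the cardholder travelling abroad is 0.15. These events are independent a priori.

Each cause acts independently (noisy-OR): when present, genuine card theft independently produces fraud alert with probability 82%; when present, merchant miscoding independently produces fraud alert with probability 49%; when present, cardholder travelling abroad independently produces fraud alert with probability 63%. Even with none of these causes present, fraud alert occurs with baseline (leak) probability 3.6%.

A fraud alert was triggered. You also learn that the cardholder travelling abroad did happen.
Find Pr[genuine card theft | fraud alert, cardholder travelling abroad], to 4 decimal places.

Pr[genuine card theft | fraud alert, cardholder travelling abroad] ≈ 0.2923

Under noisy-OR, P(fraud alert | causes) = 1 − (1−0.036)·∏(1−qᵢ) over the active causes.
For the numerator, keep only genuine card theft=true terms: 0.167882 + 0.048943 = 0.216825
Denominator P(fraud alert | cardholder travelling abroad): 0.64332·0.77·0.78 + 0.818093·0.77·0.22 + 0.935798·0.23·0.78 + 0.967257·0.23·0.22 = 0.741788
Posterior = 0.216825 / 0.741788 ≈ 0.2923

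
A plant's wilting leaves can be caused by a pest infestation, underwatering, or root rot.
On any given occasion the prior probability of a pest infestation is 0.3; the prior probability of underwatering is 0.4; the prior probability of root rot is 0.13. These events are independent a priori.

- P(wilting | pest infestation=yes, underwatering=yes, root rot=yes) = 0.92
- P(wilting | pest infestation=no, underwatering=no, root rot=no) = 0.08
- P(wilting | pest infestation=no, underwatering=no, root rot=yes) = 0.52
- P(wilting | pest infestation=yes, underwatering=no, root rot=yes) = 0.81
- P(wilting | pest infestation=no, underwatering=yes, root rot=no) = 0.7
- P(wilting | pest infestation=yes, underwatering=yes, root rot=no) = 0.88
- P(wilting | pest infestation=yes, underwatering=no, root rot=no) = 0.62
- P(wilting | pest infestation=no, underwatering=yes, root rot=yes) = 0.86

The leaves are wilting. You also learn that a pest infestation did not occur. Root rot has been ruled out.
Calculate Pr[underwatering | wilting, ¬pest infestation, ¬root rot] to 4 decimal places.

P(wilting | ¬pest infestation, ¬root rot) = 0.08×0.6 + 0.7×0.4 = 0.048000 + 0.280000 = 0.328000
The underwatering-present share is 0.7×0.4 = 0.280000.
P(underwatering | wilting, ¬pest infestation, ¬root rot) = 0.280000 / 0.328000 ≈ 0.8537

Pr[underwatering | wilting, ¬pest infestation, ¬root rot] ≈ 0.8537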